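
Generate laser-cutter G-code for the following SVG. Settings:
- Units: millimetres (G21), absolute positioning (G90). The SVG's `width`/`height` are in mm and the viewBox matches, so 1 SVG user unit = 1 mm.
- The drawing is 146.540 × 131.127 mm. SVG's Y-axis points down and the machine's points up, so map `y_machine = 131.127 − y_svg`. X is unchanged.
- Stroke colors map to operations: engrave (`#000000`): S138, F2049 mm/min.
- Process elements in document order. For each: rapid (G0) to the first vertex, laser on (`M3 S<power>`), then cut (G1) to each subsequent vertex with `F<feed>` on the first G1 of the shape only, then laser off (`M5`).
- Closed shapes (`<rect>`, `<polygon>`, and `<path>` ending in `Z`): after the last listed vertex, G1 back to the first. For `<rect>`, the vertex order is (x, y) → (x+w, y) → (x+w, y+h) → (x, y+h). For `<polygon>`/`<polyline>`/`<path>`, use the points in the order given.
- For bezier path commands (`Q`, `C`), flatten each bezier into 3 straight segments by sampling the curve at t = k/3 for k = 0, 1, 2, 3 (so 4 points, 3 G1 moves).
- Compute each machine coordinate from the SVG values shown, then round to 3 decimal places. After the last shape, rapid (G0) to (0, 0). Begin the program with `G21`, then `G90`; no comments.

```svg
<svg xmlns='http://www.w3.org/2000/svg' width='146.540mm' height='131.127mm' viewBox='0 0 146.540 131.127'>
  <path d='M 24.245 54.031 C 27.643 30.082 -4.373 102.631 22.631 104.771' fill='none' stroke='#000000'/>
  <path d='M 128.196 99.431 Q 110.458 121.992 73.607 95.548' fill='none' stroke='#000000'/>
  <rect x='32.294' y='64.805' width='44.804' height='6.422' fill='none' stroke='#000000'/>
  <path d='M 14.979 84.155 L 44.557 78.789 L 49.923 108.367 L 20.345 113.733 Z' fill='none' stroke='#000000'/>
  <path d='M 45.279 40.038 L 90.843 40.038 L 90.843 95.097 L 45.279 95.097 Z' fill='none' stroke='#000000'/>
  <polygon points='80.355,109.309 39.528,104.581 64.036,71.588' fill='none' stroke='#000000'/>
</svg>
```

viewBox `0 0 146.540 131.127` with mm width/height → 1 unit = 1 mm. Flip: y_m = 131.127 − y_svg.

**Shape 1** — `<path>` cubic bezier, stroke `#000000` → engrave (S138, F2049). Control points (SVG): P0=(24.245,54.031), P1=(27.643,30.082), P2=(-4.373,102.631), P3=(22.631,104.771); sampled at t=k/3. Machine vertices: (24.245,77.096) → (19.336,75.061) → (11.803,45.784) → (22.631,26.356). Open path.

**Shape 2** — `<path>` quadratic bezier, stroke `#000000` → engrave (S138, F2049). Control points (SVG): P0=(128.196,99.431), P1=(110.458,121.992), P2=(73.607,95.548); sampled at t=k/3. Machine vertices: (128.196,31.696) → (114.247,22.100) → (96.051,23.395) → (73.607,35.579). Open path.

**Shape 3** — `<rect>` rectangle, stroke `#000000` → engrave (S138, F2049). Machine vertices: (32.294,66.322) → (77.098,66.322) → (77.098,59.900) → (32.294,59.900) → (32.294,66.322). Closed: final G1 returns to the first vertex.

**Shape 4** — `<path>` regular polygon, stroke `#000000` → engrave (S138, F2049). Machine vertices: (14.979,46.972) → (44.557,52.338) → (49.923,22.760) → (20.345,17.394) → (14.979,46.972). Closed: final G1 returns to the first vertex.

**Shape 5** — `<path>` rectangle, stroke `#000000` → engrave (S138, F2049). Machine vertices: (45.279,91.089) → (90.843,91.089) → (90.843,36.030) → (45.279,36.030) → (45.279,91.089). Closed: final G1 returns to the first vertex.

**Shape 6** — `<polygon>` regular polygon, stroke `#000000` → engrave (S138, F2049). Machine vertices: (80.355,21.818) → (39.528,26.546) → (64.036,59.539) → (80.355,21.818). Closed: final G1 returns to the first vertex.

G21
G90
G0 X24.245 Y77.096
M3 S138
G1 X19.336 Y75.061 F2049
G1 X11.803 Y45.784
G1 X22.631 Y26.356
M5
G0 X128.196 Y31.696
M3 S138
G1 X114.247 Y22.100 F2049
G1 X96.051 Y23.395
G1 X73.607 Y35.579
M5
G0 X32.294 Y66.322
M3 S138
G1 X77.098 Y66.322 F2049
G1 X77.098 Y59.900
G1 X32.294 Y59.900
G1 X32.294 Y66.322
M5
G0 X14.979 Y46.972
M3 S138
G1 X44.557 Y52.338 F2049
G1 X49.923 Y22.760
G1 X20.345 Y17.394
G1 X14.979 Y46.972
M5
G0 X45.279 Y91.089
M3 S138
G1 X90.843 Y91.089 F2049
G1 X90.843 Y36.030
G1 X45.279 Y36.030
G1 X45.279 Y91.089
M5
G0 X80.355 Y21.818
M3 S138
G1 X39.528 Y26.546 F2049
G1 X64.036 Y59.539
G1 X80.355 Y21.818
M5
G0 X0.000 Y0.000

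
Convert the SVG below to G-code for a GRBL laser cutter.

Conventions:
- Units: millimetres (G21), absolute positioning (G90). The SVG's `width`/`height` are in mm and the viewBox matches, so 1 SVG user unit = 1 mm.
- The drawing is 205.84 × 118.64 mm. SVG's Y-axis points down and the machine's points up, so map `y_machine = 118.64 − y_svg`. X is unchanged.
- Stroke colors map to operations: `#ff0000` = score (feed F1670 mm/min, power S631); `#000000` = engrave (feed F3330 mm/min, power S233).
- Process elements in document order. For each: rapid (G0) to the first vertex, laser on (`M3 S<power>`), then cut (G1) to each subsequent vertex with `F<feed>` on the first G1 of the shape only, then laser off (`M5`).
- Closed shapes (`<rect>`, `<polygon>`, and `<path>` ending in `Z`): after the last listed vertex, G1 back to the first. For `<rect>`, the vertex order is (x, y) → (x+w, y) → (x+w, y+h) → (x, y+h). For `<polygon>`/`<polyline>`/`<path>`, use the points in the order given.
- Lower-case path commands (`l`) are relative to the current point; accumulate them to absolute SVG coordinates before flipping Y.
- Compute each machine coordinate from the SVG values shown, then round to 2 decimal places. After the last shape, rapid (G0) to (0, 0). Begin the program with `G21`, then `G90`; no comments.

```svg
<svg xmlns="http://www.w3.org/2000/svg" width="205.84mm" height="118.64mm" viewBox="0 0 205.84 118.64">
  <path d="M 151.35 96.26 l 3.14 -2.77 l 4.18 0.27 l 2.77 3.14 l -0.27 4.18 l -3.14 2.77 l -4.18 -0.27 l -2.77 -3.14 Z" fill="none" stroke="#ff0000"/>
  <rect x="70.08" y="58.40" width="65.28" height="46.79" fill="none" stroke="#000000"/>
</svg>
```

viewBox `0 0 205.84 118.64` with mm width/height → 1 unit = 1 mm. Flip: y_m = 118.64 − y_svg.

**Shape 1** — `<path>` regular polygon, stroke `#ff0000` → score (S631, F1670). Machine vertices: (151.35,22.38) → (154.49,25.15) → (158.67,24.88) → (161.44,21.74) → (161.17,17.56) → (158.03,14.79) → (153.85,15.06) → (151.08,18.20) → (151.35,22.38). Closed: final G1 returns to the first vertex.

**Shape 2** — `<rect>` rectangle, stroke `#000000` → engrave (S233, F3330). Machine vertices: (70.08,60.24) → (135.36,60.24) → (135.36,13.45) → (70.08,13.45) → (70.08,60.24). Closed: final G1 returns to the first vertex.

G21
G90
G0 X151.35 Y22.38
M3 S631
G1 X154.49 Y25.15 F1670
G1 X158.67 Y24.88
G1 X161.44 Y21.74
G1 X161.17 Y17.56
G1 X158.03 Y14.79
G1 X153.85 Y15.06
G1 X151.08 Y18.20
G1 X151.35 Y22.38
M5
G0 X70.08 Y60.24
M3 S233
G1 X135.36 Y60.24 F3330
G1 X135.36 Y13.45
G1 X70.08 Y13.45
G1 X70.08 Y60.24
M5
G0 X0.00 Y0.00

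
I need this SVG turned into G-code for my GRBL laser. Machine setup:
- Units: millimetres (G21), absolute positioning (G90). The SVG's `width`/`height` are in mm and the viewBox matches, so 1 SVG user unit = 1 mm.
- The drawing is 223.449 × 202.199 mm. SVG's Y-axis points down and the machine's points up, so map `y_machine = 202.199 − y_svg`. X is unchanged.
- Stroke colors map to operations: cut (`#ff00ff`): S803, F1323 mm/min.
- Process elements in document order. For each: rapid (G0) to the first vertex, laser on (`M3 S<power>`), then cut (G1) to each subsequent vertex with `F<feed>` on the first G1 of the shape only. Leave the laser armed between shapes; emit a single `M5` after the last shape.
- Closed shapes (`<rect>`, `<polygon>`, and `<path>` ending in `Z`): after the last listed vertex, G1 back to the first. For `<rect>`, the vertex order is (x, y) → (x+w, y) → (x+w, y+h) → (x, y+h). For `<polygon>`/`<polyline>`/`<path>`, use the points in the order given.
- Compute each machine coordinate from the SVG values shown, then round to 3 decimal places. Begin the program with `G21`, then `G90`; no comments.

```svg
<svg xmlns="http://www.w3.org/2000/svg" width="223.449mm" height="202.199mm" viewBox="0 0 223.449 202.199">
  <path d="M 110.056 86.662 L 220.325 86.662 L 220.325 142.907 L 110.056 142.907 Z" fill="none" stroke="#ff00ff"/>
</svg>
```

1 u = 1 mm; y_m = 202.199 − y.

[1] `<path>` rectangle, #ff00ff→cut S803 F1323: (110.056,115.537) → (220.325,115.537) → (220.325,59.292) → (110.056,59.292) → (110.056,115.537) (closed)

G21
G90
G0 X110.056 Y115.537
M3 S803
G1 X220.325 Y115.537 F1323
G1 X220.325 Y59.292
G1 X110.056 Y59.292
G1 X110.056 Y115.537
M5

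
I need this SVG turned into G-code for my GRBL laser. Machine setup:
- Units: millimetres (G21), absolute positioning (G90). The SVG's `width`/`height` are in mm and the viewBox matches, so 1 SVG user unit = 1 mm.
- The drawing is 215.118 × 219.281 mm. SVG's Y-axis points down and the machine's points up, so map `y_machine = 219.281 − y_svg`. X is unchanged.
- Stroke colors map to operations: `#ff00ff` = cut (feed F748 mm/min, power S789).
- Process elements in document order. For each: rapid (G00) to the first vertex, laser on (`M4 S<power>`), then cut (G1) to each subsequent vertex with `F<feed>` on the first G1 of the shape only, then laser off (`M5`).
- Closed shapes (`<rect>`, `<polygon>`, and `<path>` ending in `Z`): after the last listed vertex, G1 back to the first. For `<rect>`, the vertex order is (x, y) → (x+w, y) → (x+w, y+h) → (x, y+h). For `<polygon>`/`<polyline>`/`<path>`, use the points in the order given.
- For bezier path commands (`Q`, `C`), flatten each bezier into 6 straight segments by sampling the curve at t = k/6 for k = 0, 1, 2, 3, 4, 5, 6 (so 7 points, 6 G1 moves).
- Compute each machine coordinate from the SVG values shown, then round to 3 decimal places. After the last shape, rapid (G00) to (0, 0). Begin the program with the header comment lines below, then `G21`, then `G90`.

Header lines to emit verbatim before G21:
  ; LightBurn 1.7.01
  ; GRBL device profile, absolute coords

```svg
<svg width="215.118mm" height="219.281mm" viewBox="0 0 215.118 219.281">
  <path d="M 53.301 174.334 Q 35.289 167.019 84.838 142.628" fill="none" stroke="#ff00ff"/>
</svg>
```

; LightBurn 1.7.01
; GRBL device profile, absolute coords
G21
G90
G00 X53.301 Y44.947
M4 S789
G1 X49.174 Y47.860 F748
G1 X48.800 Y51.721
G1 X52.179 Y56.531
G1 X59.312 Y62.290
G1 X70.198 Y68.997
G1 X84.838 Y76.653
M5
G00 X0.000 Y0.000

1 u = 1 mm; y_m = 219.281 − y.

[1] `<path>` quadratic bezier, #ff00ff→cut S789 F748: (53.301,44.947) → (49.174,47.860) → (48.800,51.721) → (52.179,56.531) → (59.312,62.290) → (70.198,68.997) → (84.838,76.653)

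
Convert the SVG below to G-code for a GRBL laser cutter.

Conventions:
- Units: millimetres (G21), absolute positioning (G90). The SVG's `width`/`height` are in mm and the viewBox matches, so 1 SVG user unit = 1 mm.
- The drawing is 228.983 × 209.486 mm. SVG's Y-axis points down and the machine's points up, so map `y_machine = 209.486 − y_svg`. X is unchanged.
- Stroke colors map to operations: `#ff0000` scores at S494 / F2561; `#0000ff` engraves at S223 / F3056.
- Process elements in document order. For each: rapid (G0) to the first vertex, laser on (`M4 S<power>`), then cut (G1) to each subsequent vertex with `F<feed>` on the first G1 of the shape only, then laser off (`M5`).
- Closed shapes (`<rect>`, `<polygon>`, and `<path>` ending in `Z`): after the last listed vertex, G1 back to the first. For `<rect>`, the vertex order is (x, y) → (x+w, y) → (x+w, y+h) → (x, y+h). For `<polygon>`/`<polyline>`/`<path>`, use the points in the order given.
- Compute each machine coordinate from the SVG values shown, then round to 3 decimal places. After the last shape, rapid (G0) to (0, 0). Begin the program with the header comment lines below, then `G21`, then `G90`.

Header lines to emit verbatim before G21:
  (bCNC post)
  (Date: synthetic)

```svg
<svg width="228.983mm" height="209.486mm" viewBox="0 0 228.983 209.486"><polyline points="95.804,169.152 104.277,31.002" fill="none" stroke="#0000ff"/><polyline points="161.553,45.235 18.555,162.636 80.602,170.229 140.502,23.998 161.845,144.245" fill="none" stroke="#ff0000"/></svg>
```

1 u = 1 mm; y_m = 209.486 − y.

[1] `<polyline>` line segment, #0000ff→engrave S223 F3056: (95.804,40.334) → (104.277,178.484)

[2] `<polyline>` open polyline, #ff0000→score S494 F2561: (161.553,164.251) → (18.555,46.850) → (80.602,39.257) → (140.502,185.488) → (161.845,65.241)

(bCNC post)
(Date: synthetic)
G21
G90
G0 X95.804 Y40.334
M4 S223
G1 X104.277 Y178.484 F3056
M5
G0 X161.553 Y164.251
M4 S494
G1 X18.555 Y46.850 F2561
G1 X80.602 Y39.257
G1 X140.502 Y185.488
G1 X161.845 Y65.241
M5
G0 X0.000 Y0.000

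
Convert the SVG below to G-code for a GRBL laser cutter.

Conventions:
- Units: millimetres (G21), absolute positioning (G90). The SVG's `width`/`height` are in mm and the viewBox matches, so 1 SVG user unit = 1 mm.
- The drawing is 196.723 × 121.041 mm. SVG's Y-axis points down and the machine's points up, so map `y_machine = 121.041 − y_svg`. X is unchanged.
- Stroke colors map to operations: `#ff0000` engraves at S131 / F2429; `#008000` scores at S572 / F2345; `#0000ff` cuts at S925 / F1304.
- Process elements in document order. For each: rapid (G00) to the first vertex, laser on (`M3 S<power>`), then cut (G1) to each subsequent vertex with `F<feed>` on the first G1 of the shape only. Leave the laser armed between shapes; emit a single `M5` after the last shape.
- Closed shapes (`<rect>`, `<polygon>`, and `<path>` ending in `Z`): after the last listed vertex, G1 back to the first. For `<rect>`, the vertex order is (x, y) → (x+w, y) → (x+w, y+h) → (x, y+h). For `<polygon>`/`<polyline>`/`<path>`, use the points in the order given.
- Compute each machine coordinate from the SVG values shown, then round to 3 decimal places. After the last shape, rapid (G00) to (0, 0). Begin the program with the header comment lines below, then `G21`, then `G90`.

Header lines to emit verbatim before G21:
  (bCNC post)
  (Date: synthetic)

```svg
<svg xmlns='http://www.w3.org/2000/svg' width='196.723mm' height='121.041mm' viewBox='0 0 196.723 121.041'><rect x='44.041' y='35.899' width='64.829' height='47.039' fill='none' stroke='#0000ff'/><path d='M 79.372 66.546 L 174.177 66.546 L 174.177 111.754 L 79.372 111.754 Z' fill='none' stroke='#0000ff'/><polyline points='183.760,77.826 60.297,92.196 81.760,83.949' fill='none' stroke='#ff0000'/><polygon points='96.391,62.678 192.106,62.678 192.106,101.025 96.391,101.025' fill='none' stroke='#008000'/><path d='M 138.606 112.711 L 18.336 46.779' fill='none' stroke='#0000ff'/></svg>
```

(bCNC post)
(Date: synthetic)
G21
G90
G00 X44.041 Y85.142
M3 S925
G1 X108.870 Y85.142 F1304
G1 X108.870 Y38.103
G1 X44.041 Y38.103
G1 X44.041 Y85.142
G00 X79.372 Y54.495
M3 S925
G1 X174.177 Y54.495 F1304
G1 X174.177 Y9.287
G1 X79.372 Y9.287
G1 X79.372 Y54.495
G00 X183.760 Y43.215
M3 S131
G1 X60.297 Y28.845 F2429
G1 X81.760 Y37.092
G00 X96.391 Y58.363
M3 S572
G1 X192.106 Y58.363 F2345
G1 X192.106 Y20.016
G1 X96.391 Y20.016
G1 X96.391 Y58.363
G00 X138.606 Y8.330
M3 S925
G1 X18.336 Y74.262 F1304
M5
G00 X0.000 Y0.000

Since the viewBox matches the mm dimensions, user units are millimetres directly. The only transform is the Y-flip y_m = 121.041 − y_svg.

Shape 1 is a rectangle drawn with `<rect>`. Its stroke #0000ff means cut at S925, F1304. After flipping Y the toolpath is (44.041,85.142) → (108.870,85.142) → (108.870,38.103) → (44.041,38.103) → (44.041,85.142), returning to the start.

Shape 2 is a rectangle drawn with `<path>`. Its stroke #0000ff means cut at S925, F1304. After flipping Y the toolpath is (79.372,54.495) → (174.177,54.495) → (174.177,9.287) → (79.372,9.287) → (79.372,54.495), returning to the start.

Shape 3 is a open polyline drawn with `<polyline>`. Its stroke #ff0000 means engrave at S131, F2429. After flipping Y the toolpath is (183.760,43.215) → (60.297,28.845) → (81.760,37.092).

Shape 4 is a rectangle drawn with `<polygon>`. Its stroke #008000 means score at S572, F2345. After flipping Y the toolpath is (96.391,58.363) → (192.106,58.363) → (192.106,20.016) → (96.391,20.016) → (96.391,58.363), returning to the start.

Shape 5 is a line segment drawn with `<path>`. Its stroke #0000ff means cut at S925, F1304. After flipping Y the toolpath is (138.606,8.330) → (18.336,74.262).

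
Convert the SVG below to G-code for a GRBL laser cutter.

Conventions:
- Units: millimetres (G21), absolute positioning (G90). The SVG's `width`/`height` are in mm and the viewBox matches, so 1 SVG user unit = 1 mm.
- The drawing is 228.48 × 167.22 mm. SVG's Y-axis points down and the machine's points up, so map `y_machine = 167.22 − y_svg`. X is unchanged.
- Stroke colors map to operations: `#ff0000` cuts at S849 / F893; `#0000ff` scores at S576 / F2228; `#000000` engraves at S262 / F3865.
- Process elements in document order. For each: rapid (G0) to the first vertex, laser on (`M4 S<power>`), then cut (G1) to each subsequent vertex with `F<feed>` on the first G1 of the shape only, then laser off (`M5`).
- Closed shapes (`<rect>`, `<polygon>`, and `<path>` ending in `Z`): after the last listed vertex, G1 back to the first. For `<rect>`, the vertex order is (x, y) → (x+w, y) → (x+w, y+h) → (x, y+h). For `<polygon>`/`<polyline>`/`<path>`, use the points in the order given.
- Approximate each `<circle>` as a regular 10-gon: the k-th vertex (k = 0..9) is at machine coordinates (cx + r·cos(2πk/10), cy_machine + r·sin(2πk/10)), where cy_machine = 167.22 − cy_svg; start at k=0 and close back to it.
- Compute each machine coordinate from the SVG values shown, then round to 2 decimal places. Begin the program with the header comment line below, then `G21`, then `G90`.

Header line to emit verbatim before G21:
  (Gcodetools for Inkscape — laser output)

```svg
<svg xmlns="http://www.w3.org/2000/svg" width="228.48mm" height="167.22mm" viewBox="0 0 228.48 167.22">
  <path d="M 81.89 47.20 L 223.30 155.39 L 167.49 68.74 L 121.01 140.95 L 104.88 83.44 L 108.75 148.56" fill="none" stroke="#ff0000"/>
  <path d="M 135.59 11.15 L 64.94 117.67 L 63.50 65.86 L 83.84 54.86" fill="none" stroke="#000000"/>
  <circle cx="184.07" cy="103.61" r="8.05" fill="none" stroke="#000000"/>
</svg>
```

(Gcodetools for Inkscape — laser output)
G21
G90
G0 X81.89 Y120.02
M4 S849
G1 X223.30 Y11.83 F893
G1 X167.49 Y98.48
G1 X121.01 Y26.27
G1 X104.88 Y83.78
G1 X108.75 Y18.66
M5
G0 X135.59 Y156.07
M4 S262
G1 X64.94 Y49.55 F3865
G1 X63.50 Y101.36
G1 X83.84 Y112.36
M5
G0 X192.12 Y63.61
M4 S262
G1 X190.58 Y68.34 F3865
G1 X186.56 Y71.27
G1 X181.58 Y71.27
G1 X177.56 Y68.34
G1 X176.02 Y63.61
G1 X177.56 Y58.88
G1 X181.58 Y55.95
G1 X186.56 Y55.95
G1 X190.58 Y58.88
G1 X192.12 Y63.61
M5

1 u = 1 mm; y_m = 167.22 − y.

[1] `<path>` open polyline, #ff0000→cut S849 F893: (81.89,120.02) → (223.30,11.83) → (167.49,98.48) → (121.01,26.27) → (104.88,83.78) → (108.75,18.66)

[2] `<path>` open polyline, #000000→engrave S262 F3865: (135.59,156.07) → (64.94,49.55) → (63.50,101.36) → (83.84,112.36)

[3] `<circle>` circle, #000000→engrave S262 F3865: (192.12,63.61) → (190.58,68.34) → (186.56,71.27) → (181.58,71.27) → (177.56,68.34) → (176.02,63.61) → (177.56,58.88) → (181.58,55.95) → (186.56,55.95) → (190.58,58.88) → (192.12,63.61) (closed)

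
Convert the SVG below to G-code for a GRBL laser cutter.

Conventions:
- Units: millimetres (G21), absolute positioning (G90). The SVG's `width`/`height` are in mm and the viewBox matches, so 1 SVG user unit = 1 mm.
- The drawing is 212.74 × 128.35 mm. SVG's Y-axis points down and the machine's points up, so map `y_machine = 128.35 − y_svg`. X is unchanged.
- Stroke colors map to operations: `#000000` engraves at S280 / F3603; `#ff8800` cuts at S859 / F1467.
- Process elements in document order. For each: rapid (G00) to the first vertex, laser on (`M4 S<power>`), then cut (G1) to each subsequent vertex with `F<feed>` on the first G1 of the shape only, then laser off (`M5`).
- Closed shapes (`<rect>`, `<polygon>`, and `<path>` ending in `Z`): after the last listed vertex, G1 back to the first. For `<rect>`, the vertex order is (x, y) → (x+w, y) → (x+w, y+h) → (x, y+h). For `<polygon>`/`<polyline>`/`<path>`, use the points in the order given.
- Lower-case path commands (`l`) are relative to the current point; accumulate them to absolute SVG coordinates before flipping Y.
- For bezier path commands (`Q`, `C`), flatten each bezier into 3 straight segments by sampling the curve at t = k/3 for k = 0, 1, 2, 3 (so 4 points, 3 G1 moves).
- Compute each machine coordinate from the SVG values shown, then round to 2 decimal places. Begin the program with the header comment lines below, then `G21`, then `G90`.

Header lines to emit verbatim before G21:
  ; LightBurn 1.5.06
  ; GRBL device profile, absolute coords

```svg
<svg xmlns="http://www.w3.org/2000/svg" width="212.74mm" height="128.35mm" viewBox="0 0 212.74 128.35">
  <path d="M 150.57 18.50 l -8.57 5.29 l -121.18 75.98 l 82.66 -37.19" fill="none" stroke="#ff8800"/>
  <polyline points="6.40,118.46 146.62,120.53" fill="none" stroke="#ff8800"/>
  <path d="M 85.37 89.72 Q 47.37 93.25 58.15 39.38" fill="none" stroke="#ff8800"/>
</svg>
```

Since the viewBox matches the mm dimensions, user units are millimetres directly. The only transform is the Y-flip y_m = 128.35 − y_svg.

Shape 1 is a open polyline drawn with `<path>`. Its stroke #ff8800 means cut at S859, F1467. After flipping Y the toolpath is (150.57,109.85) → (142.00,104.56) → (20.82,28.58) → (103.48,65.77).

Shape 2 is a line segment drawn with `<polyline>`. Its stroke #ff8800 means cut at S859, F1467. After flipping Y the toolpath is (6.40,9.89) → (146.62,7.82).

Shape 3 is a quadratic bezier drawn with `<path>`. Its stroke #ff8800 means cut at S859, F1467. After flipping Y the toolpath is (85.37,38.63) → (65.46,42.65) → (56.38,59.43) → (58.15,88.97).

; LightBurn 1.5.06
; GRBL device profile, absolute coords
G21
G90
G00 X150.57 Y109.85
M4 S859
G1 X142.00 Y104.56 F1467
G1 X20.82 Y28.58
G1 X103.48 Y65.77
M5
G00 X6.40 Y9.89
M4 S859
G1 X146.62 Y7.82 F1467
M5
G00 X85.37 Y38.63
M4 S859
G1 X65.46 Y42.65 F1467
G1 X56.38 Y59.43
G1 X58.15 Y88.97
M5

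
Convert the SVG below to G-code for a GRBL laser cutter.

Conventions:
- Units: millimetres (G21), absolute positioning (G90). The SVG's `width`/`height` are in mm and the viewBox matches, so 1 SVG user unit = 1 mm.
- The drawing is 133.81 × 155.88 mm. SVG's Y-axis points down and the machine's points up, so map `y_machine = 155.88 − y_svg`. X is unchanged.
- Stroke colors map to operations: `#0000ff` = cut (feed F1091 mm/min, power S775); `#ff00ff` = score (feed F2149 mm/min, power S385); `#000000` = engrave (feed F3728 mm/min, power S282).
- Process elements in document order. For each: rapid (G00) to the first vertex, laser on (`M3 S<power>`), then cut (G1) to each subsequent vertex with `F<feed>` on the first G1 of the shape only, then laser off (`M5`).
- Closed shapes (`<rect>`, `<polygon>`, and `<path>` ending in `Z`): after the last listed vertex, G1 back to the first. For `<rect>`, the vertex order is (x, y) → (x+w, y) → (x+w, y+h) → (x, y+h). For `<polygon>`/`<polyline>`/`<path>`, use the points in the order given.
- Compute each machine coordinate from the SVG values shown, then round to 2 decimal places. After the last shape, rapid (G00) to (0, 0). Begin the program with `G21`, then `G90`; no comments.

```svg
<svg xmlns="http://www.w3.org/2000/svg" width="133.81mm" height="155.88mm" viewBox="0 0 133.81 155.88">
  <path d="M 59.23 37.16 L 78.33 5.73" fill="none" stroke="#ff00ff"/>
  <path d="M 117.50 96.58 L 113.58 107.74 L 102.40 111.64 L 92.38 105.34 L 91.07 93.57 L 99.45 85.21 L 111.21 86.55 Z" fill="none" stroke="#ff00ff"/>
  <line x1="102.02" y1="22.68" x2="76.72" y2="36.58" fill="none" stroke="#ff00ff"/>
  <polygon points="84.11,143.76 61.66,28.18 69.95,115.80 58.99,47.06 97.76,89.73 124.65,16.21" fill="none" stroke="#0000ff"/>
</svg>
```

G21
G90
G00 X59.23 Y118.72
M3 S385
G1 X78.33 Y150.15 F2149
M5
G00 X117.50 Y59.30
M3 S385
G1 X113.58 Y48.14 F2149
G1 X102.40 Y44.24
G1 X92.38 Y50.54
G1 X91.07 Y62.31
G1 X99.45 Y70.67
G1 X111.21 Y69.33
G1 X117.50 Y59.30
M5
G00 X102.02 Y133.20
M3 S385
G1 X76.72 Y119.30 F2149
M5
G00 X84.11 Y12.12
M3 S775
G1 X61.66 Y127.70 F1091
G1 X69.95 Y40.08
G1 X58.99 Y108.82
G1 X97.76 Y66.15
G1 X124.65 Y139.67
G1 X84.11 Y12.12
M5
G00 X0.00 Y0.00

1 u = 1 mm; y_m = 155.88 − y.

[1] `<path>` line segment, #ff00ff→score S385 F2149: (59.23,118.72) → (78.33,150.15)

[2] `<path>` regular polygon, #ff00ff→score S385 F2149: (117.50,59.30) → (113.58,48.14) → (102.40,44.24) → (92.38,50.54) → (91.07,62.31) → (99.45,70.67) → (111.21,69.33) → (117.50,59.30) (closed)

[3] `<line>` line segment, #ff00ff→score S385 F2149: (102.02,133.20) → (76.72,119.30)

[4] `<polygon>` closed polygon, #0000ff→cut S775 F1091: (84.11,12.12) → (61.66,127.70) → (69.95,40.08) → (58.99,108.82) → (97.76,66.15) → (124.65,139.67) → (84.11,12.12) (closed)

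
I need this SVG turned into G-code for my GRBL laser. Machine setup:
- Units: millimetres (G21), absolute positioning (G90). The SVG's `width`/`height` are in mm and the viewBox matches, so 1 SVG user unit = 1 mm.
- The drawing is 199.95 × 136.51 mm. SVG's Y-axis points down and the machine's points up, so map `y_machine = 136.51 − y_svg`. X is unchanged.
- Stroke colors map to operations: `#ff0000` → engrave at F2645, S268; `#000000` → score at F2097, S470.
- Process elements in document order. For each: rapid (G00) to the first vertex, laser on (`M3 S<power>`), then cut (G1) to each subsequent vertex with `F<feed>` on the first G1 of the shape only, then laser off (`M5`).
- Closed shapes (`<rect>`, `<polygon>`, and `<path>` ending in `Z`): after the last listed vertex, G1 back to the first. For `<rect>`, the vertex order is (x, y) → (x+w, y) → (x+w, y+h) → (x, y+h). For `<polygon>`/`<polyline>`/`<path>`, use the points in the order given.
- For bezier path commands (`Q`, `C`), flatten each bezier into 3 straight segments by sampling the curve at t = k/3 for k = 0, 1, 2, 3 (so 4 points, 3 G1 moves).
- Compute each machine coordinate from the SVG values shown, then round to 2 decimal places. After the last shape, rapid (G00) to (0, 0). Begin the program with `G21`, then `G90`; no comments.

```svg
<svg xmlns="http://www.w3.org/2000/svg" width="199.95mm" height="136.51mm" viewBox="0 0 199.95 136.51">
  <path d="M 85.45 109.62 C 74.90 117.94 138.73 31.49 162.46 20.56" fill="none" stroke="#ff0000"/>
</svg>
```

1 u = 1 mm; y_m = 136.51 − y.

[1] `<path>` cubic bezier, #ff0000→engrave S268 F2645: (85.45,26.89) → (95.45,43.85) → (129.60,86.15) → (162.46,115.95)

G21
G90
G00 X85.45 Y26.89
M3 S268
G1 X95.45 Y43.85 F2645
G1 X129.60 Y86.15
G1 X162.46 Y115.95
M5
G00 X0.00 Y0.00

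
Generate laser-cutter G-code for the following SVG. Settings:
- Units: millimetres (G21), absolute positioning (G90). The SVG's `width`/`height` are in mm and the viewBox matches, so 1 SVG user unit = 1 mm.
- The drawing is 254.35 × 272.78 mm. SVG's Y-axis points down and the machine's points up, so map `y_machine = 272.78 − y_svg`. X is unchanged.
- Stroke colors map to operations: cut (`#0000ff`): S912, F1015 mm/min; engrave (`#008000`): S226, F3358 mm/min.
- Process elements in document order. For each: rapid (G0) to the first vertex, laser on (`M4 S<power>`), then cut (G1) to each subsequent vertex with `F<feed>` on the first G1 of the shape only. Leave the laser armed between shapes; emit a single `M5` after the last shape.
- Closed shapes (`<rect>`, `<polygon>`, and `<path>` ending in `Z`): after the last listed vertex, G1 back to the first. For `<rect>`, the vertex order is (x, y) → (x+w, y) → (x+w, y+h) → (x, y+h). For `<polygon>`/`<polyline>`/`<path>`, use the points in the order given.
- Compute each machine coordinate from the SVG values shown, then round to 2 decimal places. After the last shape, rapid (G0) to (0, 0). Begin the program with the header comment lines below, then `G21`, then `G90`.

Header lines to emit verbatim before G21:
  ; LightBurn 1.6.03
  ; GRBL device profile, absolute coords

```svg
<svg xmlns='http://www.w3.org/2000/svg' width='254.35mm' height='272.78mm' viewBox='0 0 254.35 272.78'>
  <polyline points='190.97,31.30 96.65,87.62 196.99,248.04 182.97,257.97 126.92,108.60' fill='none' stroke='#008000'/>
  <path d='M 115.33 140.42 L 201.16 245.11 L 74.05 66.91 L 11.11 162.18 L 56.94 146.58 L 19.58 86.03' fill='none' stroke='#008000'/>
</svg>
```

; LightBurn 1.6.03
; GRBL device profile, absolute coords
G21
G90
G0 X190.97 Y241.48
M4 S226
G1 X96.65 Y185.16 F3358
G1 X196.99 Y24.74
G1 X182.97 Y14.81
G1 X126.92 Y164.18
G0 X115.33 Y132.36
M4 S226
G1 X201.16 Y27.67 F3358
G1 X74.05 Y205.87
G1 X11.11 Y110.60
G1 X56.94 Y126.20
G1 X19.58 Y186.75
M5
G0 X0.00 Y0.00

Since the viewBox matches the mm dimensions, user units are millimetres directly. The only transform is the Y-flip y_m = 272.78 − y_svg.

Shape 1 is a open polyline drawn with `<polyline>`. Its stroke #008000 means engrave at S226, F3358. After flipping Y the toolpath is (190.97,241.48) → (96.65,185.16) → (196.99,24.74) → (182.97,14.81) → (126.92,164.18).

Shape 2 is a open polyline drawn with `<path>`. Its stroke #008000 means engrave at S226, F3358. After flipping Y the toolpath is (115.33,132.36) → (201.16,27.67) → (74.05,205.87) → (11.11,110.60) → (56.94,126.20) → (19.58,186.75).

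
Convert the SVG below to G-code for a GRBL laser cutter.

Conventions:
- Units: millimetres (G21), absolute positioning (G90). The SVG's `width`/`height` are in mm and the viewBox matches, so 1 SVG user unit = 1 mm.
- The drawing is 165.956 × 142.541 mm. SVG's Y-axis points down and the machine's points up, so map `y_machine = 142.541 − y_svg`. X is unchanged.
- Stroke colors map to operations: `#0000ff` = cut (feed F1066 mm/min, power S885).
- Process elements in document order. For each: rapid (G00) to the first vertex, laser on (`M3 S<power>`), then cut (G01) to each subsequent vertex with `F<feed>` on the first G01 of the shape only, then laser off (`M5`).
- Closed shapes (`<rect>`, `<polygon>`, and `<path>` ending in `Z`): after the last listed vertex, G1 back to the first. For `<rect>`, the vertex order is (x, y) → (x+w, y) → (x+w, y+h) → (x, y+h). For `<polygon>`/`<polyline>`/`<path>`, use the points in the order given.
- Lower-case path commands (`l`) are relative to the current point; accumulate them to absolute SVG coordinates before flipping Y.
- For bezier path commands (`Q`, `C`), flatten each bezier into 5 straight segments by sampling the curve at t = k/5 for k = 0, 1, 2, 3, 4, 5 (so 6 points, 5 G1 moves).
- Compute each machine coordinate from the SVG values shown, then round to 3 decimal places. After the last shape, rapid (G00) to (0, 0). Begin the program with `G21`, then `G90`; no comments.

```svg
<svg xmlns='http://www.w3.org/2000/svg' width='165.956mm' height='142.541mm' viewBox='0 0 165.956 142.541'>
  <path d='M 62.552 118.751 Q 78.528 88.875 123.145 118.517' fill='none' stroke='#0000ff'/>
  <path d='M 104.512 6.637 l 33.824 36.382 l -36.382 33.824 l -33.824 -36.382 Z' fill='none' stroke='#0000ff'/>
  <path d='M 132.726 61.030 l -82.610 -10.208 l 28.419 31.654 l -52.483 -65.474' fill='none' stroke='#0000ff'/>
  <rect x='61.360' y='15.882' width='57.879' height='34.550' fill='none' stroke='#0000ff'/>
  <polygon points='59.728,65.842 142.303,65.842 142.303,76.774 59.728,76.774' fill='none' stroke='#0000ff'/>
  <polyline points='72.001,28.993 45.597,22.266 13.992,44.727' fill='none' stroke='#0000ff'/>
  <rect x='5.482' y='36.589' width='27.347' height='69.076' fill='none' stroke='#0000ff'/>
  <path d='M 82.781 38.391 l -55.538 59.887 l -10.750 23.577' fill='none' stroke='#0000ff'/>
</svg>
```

G21
G90
G00 X62.552 Y23.790
M3 S885
G01 X70.088 Y33.360 F1066
G01 X79.915 Y38.168
G01 X92.034 Y38.215
G01 X106.444 Y33.500
G01 X123.145 Y24.024
M5
G00 X104.512 Y135.904
M3 S885
G01 X138.336 Y99.522 F1066
G01 X101.954 Y65.698
G01 X68.130 Y102.080
G01 X104.512 Y135.904
M5
G00 X132.726 Y81.511
M3 S885
G01 X50.116 Y91.719 F1066
G01 X78.535 Y60.065
G01 X26.052 Y125.539
M5
G00 X61.360 Y126.659
M3 S885
G01 X119.239 Y126.659 F1066
G01 X119.239 Y92.109
G01 X61.360 Y92.109
G01 X61.360 Y126.659
M5
G00 X59.728 Y76.699
M3 S885
G01 X142.303 Y76.699 F1066
G01 X142.303 Y65.767
G01 X59.728 Y65.767
G01 X59.728 Y76.699
M5
G00 X72.001 Y113.548
M3 S885
G01 X45.597 Y120.275 F1066
G01 X13.992 Y97.814
M5
G00 X5.482 Y105.952
M3 S885
G01 X32.829 Y105.952 F1066
G01 X32.829 Y36.876
G01 X5.482 Y36.876
G01 X5.482 Y105.952
M5
G00 X82.781 Y104.150
M3 S885
G01 X27.243 Y44.263 F1066
G01 X16.493 Y20.686
M5
G00 X0.000 Y0.000

1 u = 1 mm; y_m = 142.541 − y.

[1] `<path>` quadratic bezier, #0000ff→cut S885 F1066: (62.552,23.790) → (70.088,33.360) → (79.915,38.168) → (92.034,38.215) → (106.444,33.500) → (123.145,24.024)

[2] `<path>` regular polygon, #0000ff→cut S885 F1066: (104.512,135.904) → (138.336,99.522) → (101.954,65.698) → (68.130,102.080) → (104.512,135.904) (closed)

[3] `<path>` open polyline, #0000ff→cut S885 F1066: (132.726,81.511) → (50.116,91.719) → (78.535,60.065) → (26.052,125.539)

[4] `<rect>` rectangle, #0000ff→cut S885 F1066: (61.360,126.659) → (119.239,126.659) → (119.239,92.109) → (61.360,92.109) → (61.360,126.659) (closed)

[5] `<polygon>` rectangle, #0000ff→cut S885 F1066: (59.728,76.699) → (142.303,76.699) → (142.303,65.767) → (59.728,65.767) → (59.728,76.699) (closed)

[6] `<polyline>` open polyline, #0000ff→cut S885 F1066: (72.001,113.548) → (45.597,120.275) → (13.992,97.814)

[7] `<rect>` rectangle, #0000ff→cut S885 F1066: (5.482,105.952) → (32.829,105.952) → (32.829,36.876) → (5.482,36.876) → (5.482,105.952) (closed)

[8] `<path>` open polyline, #0000ff→cut S885 F1066: (82.781,104.150) → (27.243,44.263) → (16.493,20.686)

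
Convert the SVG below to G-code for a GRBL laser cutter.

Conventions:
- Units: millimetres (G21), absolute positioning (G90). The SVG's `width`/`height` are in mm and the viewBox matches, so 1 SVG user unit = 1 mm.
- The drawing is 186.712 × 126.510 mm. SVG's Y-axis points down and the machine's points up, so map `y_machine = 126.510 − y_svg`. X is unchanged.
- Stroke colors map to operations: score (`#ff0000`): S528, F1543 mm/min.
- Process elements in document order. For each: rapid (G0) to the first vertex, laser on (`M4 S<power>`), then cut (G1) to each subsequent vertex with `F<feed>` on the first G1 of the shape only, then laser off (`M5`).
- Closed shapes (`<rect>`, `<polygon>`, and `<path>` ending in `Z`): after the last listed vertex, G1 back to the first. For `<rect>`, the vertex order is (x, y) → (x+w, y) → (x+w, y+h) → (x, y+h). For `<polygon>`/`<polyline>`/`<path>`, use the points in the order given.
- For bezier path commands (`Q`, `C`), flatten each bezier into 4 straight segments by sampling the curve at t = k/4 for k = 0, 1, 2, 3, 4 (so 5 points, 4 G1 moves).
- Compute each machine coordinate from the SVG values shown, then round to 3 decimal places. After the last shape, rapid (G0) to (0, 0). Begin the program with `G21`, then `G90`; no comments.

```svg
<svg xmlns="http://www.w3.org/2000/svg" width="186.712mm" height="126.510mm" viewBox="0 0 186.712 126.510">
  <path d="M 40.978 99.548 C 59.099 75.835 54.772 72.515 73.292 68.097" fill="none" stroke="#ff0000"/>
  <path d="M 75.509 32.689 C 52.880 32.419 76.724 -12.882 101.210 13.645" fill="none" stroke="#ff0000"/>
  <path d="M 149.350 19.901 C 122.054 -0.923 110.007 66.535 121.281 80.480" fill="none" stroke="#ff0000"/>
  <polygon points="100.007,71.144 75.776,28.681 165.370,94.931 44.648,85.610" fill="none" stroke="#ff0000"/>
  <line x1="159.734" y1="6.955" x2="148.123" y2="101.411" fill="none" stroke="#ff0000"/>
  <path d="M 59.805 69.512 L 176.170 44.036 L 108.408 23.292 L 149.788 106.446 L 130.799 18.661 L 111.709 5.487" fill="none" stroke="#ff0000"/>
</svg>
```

Since the viewBox matches the mm dimensions, user units are millimetres directly. The only transform is the Y-flip y_m = 126.510 − y_svg.

Shape 1 is a cubic bezier drawn with `<path>`. Its stroke #ff0000 means score at S528, F1543. After flipping Y the toolpath is (40.978,26.962) → (51.067,41.259) → (56.985,49.923) → (62.978,54.970) → (73.292,58.413).

Shape 2 is a cubic bezier drawn with `<path>`. Its stroke #ff0000 means score at S528, F1543. After flipping Y the toolpath is (75.509,93.821) → (66.535,100.641) → (70.691,113.392) → (83.682,121.118) → (101.210,112.865).

Shape 3 is a cubic bezier drawn with `<path>`. Its stroke #ff0000 means score at S528, F1543. After flipping Y the toolpath is (149.350,106.609) → (131.863,107.890) → (120.852,89.358) → (117.072,64.307) → (121.281,46.030).

Shape 4 is a closed polygon drawn with `<polygon>`. Its stroke #ff0000 means score at S528, F1543. After flipping Y the toolpath is (100.007,55.366) → (75.776,97.829) → (165.370,31.579) → (44.648,40.900) → (100.007,55.366), returning to the start.

Shape 5 is a line segment drawn with `<line>`. Its stroke #ff0000 means score at S528, F1543. After flipping Y the toolpath is (159.734,119.555) → (148.123,25.099).

Shape 6 is a open polyline drawn with `<path>`. Its stroke #ff0000 means score at S528, F1543. After flipping Y the toolpath is (59.805,56.998) → (176.170,82.474) → (108.408,103.218) → (149.788,20.064) → (130.799,107.849) → (111.709,121.023).

G21
G90
G0 X40.978 Y26.962
M4 S528
G1 X51.067 Y41.259 F1543
G1 X56.985 Y49.923
G1 X62.978 Y54.970
G1 X73.292 Y58.413
M5
G0 X75.509 Y93.821
M4 S528
G1 X66.535 Y100.641 F1543
G1 X70.691 Y113.392
G1 X83.682 Y121.118
G1 X101.210 Y112.865
M5
G0 X149.350 Y106.609
M4 S528
G1 X131.863 Y107.890 F1543
G1 X120.852 Y89.358
G1 X117.072 Y64.307
G1 X121.281 Y46.030
M5
G0 X100.007 Y55.366
M4 S528
G1 X75.776 Y97.829 F1543
G1 X165.370 Y31.579
G1 X44.648 Y40.900
G1 X100.007 Y55.366
M5
G0 X159.734 Y119.555
M4 S528
G1 X148.123 Y25.099 F1543
M5
G0 X59.805 Y56.998
M4 S528
G1 X176.170 Y82.474 F1543
G1 X108.408 Y103.218
G1 X149.788 Y20.064
G1 X130.799 Y107.849
G1 X111.709 Y121.023
M5
G0 X0.000 Y0.000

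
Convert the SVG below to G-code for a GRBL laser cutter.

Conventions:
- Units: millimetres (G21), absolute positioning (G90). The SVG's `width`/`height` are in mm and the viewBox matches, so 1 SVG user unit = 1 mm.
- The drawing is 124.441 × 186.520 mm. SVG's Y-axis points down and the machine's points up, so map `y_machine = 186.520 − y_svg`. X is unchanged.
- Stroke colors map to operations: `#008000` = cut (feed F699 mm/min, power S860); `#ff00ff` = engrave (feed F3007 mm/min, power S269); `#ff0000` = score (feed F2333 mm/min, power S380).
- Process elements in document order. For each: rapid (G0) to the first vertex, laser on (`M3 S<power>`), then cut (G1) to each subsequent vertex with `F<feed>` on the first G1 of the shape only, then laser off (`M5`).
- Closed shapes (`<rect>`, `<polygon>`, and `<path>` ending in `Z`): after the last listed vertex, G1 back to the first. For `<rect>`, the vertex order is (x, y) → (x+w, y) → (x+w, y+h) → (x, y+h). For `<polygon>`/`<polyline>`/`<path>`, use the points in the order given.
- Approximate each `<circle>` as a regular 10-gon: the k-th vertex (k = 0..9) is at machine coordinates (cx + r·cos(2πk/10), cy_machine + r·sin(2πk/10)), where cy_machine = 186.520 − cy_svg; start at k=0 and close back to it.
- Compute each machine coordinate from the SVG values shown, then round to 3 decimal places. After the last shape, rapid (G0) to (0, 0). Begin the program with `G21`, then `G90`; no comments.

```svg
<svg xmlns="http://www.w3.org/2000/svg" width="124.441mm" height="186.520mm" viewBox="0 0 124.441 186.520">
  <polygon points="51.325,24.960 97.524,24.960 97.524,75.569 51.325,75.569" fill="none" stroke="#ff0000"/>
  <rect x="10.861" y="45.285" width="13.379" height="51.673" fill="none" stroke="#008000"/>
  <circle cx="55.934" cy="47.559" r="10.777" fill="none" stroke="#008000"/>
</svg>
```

G21
G90
G0 X51.325 Y161.560
M3 S380
G1 X97.524 Y161.560 F2333
G1 X97.524 Y110.951
G1 X51.325 Y110.951
G1 X51.325 Y161.560
M5
G0 X10.861 Y141.235
M3 S860
G1 X24.240 Y141.235 F699
G1 X24.240 Y89.562
G1 X10.861 Y89.562
G1 X10.861 Y141.235
M5
G0 X66.711 Y138.961
M3 S860
G1 X64.653 Y145.296 F699
G1 X59.264 Y149.211
G1 X52.604 Y149.211
G1 X47.215 Y145.296
G1 X45.157 Y138.961
G1 X47.215 Y132.626
G1 X52.604 Y128.711
G1 X59.264 Y128.711
G1 X64.653 Y132.626
G1 X66.711 Y138.961
M5
G0 X0.000 Y0.000

viewBox `0 0 124.441 186.520` with mm width/height → 1 unit = 1 mm. Flip: y_m = 186.520 − y_svg.

**Shape 1** — `<polygon>` rectangle, stroke `#ff0000` → score (S380, F2333). Machine vertices: (51.325,161.560) → (97.524,161.560) → (97.524,110.951) → (51.325,110.951) → (51.325,161.560). Closed: final G1 returns to the first vertex.

**Shape 2** — `<rect>` rectangle, stroke `#008000` → cut (S860, F699). Machine vertices: (10.861,141.235) → (24.240,141.235) → (24.240,89.562) → (10.861,89.562) → (10.861,141.235). Closed: final G1 returns to the first vertex.

**Shape 3** — `<circle>` circle, stroke `#008000` → cut (S860, F699). Machine vertices: (66.711,138.961) → (64.653,145.296) → (59.264,149.211) → (52.604,149.211) → (47.215,145.296) → (45.157,138.961) → (47.215,132.626) → (52.604,128.711) → (59.264,128.711) → (64.653,132.626) → (66.711,138.961). Closed: final G1 returns to the first vertex.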